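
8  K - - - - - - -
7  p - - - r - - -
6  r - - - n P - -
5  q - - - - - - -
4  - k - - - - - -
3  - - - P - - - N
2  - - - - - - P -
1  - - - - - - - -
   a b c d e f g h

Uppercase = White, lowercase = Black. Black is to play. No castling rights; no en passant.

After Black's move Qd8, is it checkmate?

After Qd8: white king on a8; in check: yes, from the black queen on d8.
King squares — a7: attacked by Ra6; b7: attacked by Re7; b8: attacked by Qd8.
White has no legal moves → checkmate.

yes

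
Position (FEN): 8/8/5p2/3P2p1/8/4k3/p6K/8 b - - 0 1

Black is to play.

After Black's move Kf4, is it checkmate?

no

After Kf4: white king on h2; in check: no.
White is not in check, so this cannot be checkmate.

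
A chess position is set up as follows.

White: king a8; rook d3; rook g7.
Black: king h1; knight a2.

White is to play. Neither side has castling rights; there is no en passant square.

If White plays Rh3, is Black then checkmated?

yes

After Rh3: black king on h1; in check: yes, from the white rook on h3.
King squares — g1: attacked by Rg7; g2: attacked by Rg7; h2: attacked by Rh3.
Black has no legal moves → checkmate.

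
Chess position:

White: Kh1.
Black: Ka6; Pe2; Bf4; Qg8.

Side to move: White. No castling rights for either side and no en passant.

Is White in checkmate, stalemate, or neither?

stalemate

White to move; white king on h1.
In check: no.
King squares — g1: attacked by Qg8; g2: attacked by Qg8; h2: attacked by Bf4.
Legal moves for White: none.
Not in check and no legal moves → stalemate.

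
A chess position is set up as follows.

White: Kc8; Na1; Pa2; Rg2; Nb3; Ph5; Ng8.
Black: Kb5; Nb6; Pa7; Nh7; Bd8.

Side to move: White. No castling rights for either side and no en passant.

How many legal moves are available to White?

White to move; king on c8.
In check: yes, from the black knight on b6.
Legal moves: Kxd8, Kb8, Kb7.
Count: 3.

3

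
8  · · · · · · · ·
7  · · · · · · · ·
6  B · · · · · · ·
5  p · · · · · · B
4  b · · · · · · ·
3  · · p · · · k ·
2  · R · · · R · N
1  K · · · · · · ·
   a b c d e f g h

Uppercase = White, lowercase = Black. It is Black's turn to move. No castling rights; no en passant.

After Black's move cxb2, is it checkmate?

After cxb2: white king on a1; in check: yes, from the black pawn on b2.
White has 4 legal replies: Kxb2, Ka2, Kb1, Rxb2.
In check but a legal move exists → not checkmate.

no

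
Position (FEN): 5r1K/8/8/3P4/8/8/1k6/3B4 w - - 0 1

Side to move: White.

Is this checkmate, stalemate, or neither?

White to move; white king on h8.
In check: yes, from the black rook on f8.
Legal moves for White: Kh7, Kg7.
White is in check but has 2 legal moves → neither.

neither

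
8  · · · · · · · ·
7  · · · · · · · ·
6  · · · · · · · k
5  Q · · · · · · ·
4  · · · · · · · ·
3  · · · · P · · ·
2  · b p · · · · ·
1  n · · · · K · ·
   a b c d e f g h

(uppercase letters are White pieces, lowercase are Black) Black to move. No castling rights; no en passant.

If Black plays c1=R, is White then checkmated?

After c1=R: white king on f1; in check: yes, from the black rook on c1.
White has 4 legal replies: Kg2, Kf2, Ke2, Qe1.
In check but a legal move exists → not checkmate.

no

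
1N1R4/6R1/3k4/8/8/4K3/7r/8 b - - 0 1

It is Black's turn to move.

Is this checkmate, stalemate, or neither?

Black to move; black king on d6.
In check: yes, from the white rook on d8.
King squares — c5: available; d5: attacked by Rd8; e5: available; c6: attacked by Nb8; e6: available; c7: attacked by Rg7; d7: attacked by Rg7; e7: attacked by Rg7.
Legal moves for Black: Ke6, Ke5, Kc5.
Black is in check but has 3 legal moves → neither.

neither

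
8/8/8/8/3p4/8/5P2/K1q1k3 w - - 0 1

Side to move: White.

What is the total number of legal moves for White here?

White to move; king on a1.
In check: yes, from the black queen on c1.
Legal moves: Ka2.
Count: 1.

1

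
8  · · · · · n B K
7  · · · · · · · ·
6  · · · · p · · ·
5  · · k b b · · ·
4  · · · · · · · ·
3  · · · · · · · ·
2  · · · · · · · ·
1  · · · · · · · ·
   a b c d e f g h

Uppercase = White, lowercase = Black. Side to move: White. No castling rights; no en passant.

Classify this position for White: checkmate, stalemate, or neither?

checkmate

White to move; white king on h8.
In check: yes, from the black bishop on e5.
King squares — g7: attacked by Be5; h7: attacked by Nf8; g8: own bishop.
Legal moves for White: none.
In check with no legal moves → checkmate.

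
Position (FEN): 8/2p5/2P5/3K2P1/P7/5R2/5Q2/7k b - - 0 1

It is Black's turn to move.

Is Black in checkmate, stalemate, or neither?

stalemate

Black to move; black king on h1.
In check: no.
King squares — g1: attacked by Qf2; g2: attacked by Qf2; h2: attacked by Qf2.
Legal moves for Black: none.
Not in check and no legal moves → stalemate.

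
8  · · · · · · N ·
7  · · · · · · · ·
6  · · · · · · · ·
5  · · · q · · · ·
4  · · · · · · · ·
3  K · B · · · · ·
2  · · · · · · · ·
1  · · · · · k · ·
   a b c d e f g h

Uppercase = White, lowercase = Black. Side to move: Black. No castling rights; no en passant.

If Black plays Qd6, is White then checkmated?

After Qd6: white king on a3; in check: yes, from the black queen on d6.
White has 5 legal replies: Ka4, Kb3, Kb2, Ka2, Bb4.
In check but a legal move exists → not checkmate.

no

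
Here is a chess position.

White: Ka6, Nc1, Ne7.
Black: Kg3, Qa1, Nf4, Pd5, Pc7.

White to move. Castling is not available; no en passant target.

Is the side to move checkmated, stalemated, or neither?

White to move; white king on a6.
In check: yes, from the black queen on a1.
Legal moves for White: Kb7, Kb5, Na2.
White is in check but has 3 legal moves → neither.

neither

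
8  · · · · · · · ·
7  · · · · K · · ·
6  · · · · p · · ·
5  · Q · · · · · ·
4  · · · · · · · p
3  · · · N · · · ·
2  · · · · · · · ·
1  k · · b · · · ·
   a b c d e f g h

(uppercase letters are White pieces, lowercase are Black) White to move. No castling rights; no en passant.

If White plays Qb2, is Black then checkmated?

After Qb2: black king on a1; in check: yes, from the white queen on b2.
King squares — b1: attacked by Qb2; a2: attacked by Qb2; b2: attacked by Nd3.
Black has no legal moves → checkmate.

yes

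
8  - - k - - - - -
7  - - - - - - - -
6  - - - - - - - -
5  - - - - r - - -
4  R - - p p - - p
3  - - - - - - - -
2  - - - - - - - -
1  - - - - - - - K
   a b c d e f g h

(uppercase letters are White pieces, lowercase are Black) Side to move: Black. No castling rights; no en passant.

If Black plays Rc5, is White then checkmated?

no

After Rc5: white king on h1; in check: no.
White is not in check, so this cannot be checkmate.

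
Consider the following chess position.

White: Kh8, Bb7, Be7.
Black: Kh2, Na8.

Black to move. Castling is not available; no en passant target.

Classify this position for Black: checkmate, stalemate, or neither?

Black to move; black king on h2.
In check: no.
Legal moves for Black: Nc7, Nb6, Kh3, Kg3, Kg1.
Black has 5 legal moves and is not in check → neither.

neither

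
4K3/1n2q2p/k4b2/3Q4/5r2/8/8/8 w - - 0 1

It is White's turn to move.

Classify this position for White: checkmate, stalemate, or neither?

checkmate

White to move; white king on e8.
In check: yes, from the black queen on e7.
King squares — d7: attacked by Qe7; e7: attacked by Bf6; f7: attacked by Qe7; d8: attacked by Nb7; f8: attacked by Qe7.
Legal moves for White: none.
In check with no legal moves → checkmate.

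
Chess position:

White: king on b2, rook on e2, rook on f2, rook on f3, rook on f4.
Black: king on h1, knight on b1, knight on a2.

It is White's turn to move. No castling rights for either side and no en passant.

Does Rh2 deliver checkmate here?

no

After Rh2: black king on h1; in check: yes, from the white rook on h2.
Black has 1 legal reply: Kg1.
In check but a legal move exists → not checkmate.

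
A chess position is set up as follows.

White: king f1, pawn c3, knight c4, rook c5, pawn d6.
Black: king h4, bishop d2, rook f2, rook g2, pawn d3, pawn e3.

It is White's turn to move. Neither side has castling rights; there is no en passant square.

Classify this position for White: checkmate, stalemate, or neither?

White to move; white king on f1.
In check: yes, from the black rook on f2.
King squares — e1: attacked by Bd2; g1: attacked by Rg2; e2: attacked by Rf2; f2: attacked by Rg2; g2: attacked by Rf2.
Legal moves for White: none.
In check with no legal moves → checkmate.

checkmate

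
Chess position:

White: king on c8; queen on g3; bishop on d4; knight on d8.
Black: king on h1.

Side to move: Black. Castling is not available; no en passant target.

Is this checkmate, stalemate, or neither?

stalemate

Black to move; black king on h1.
In check: no.
King squares — g1: attacked by Qg3; g2: attacked by Qg3; h2: attacked by Qg3.
Legal moves for Black: none.
Not in check and no legal moves → stalemate.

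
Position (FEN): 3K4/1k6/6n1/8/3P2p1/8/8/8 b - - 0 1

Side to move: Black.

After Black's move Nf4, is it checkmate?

no

After Nf4: white king on d8; in check: no.
White is not in check, so this cannot be checkmate.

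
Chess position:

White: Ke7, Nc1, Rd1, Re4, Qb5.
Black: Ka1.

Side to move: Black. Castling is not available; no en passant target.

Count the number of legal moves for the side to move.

0

Black to move; king on a1.
In check: no.
Legal moves: none.
Count: 0.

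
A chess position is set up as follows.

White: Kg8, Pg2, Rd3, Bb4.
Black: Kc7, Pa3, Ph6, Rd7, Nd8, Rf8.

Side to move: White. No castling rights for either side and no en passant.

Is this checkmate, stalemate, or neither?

neither

White to move; white king on g8.
In check: yes, from the black rook on f8.
King squares — f7: attacked by Rd7; g7: attacked by Rd7; h7: attacked by Rd7; f8: available; h8: attacked by Rf8.
Legal moves for White: Kxf8, Bxf8.
White is in check but has 2 legal moves → neither.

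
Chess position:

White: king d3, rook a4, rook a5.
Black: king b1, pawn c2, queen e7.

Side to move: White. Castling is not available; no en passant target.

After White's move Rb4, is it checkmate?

After Rb4: black king on b1; in check: yes, from the white rook on b4.
Black has 2 legal replies: Kc1, Qxb4.
In check but a legal move exists → not checkmate.

no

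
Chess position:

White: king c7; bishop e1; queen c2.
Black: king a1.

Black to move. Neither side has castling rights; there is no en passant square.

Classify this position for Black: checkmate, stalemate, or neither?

Black to move; black king on a1.
In check: no.
King squares — b1: attacked by Qc2; a2: attacked by Qc2; b2: attacked by Qc2.
Legal moves for Black: none.
Not in check and no legal moves → stalemate.

stalemate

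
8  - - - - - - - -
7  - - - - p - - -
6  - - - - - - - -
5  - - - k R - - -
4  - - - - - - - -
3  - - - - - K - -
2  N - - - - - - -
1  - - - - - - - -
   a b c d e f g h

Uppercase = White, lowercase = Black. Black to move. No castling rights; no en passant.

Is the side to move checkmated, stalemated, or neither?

neither

Black to move; black king on d5.
In check: yes, from the white rook on e5.
Legal moves for Black: Kd6, Kc6, Kxe5, Kd4, Kc4.
Black is in check but has 5 legal moves → neither.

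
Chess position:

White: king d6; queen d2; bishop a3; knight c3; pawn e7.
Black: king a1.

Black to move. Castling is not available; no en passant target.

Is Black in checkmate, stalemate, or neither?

stalemate

Black to move; black king on a1.
In check: no.
King squares — b1: attacked by Nc3; a2: attacked by Qd2; b2: attacked by Qd2.
Legal moves for Black: none.
Not in check and no legal moves → stalemate.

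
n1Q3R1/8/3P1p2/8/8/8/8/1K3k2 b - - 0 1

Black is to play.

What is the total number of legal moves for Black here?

Black to move; king on f1.
In check: no.
Legal moves: Nc7, Nb6, Kf2, Ke2, Ke1, f5.
Count: 6.

6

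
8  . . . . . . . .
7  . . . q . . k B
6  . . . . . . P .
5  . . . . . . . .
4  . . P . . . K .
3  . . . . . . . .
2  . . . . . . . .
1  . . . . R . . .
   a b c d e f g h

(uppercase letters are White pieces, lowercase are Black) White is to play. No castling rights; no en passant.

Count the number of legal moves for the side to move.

7

White to move; king on g4.
In check: yes, from the black queen on d7.
Legal moves: Kh5, Kg5, Kh4, Kf4, Kg3, Kf3, Re6.
Count: 7.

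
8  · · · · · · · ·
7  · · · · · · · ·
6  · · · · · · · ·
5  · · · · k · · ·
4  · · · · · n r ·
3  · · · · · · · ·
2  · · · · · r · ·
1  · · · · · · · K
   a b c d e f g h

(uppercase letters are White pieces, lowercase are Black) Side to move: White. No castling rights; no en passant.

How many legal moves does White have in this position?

White to move; king on h1.
In check: no.
Legal moves: none.
Count: 0.

0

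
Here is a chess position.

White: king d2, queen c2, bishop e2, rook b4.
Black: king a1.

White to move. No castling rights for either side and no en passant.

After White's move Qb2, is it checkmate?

yes

After Qb2: black king on a1; in check: yes, from the white queen on b2.
King squares — b1: attacked by Qb2; a2: attacked by Qb2; b2: attacked by Rb4.
Black has no legal moves → checkmate.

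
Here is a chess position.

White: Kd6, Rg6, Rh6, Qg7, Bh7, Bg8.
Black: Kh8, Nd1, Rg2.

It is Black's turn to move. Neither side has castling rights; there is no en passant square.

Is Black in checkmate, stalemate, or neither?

checkmate

Black to move; black king on h8.
In check: yes, from the white queen on g7.
King squares — g7: attacked by Rg6; h7: attacked by Rh6; g8: attacked by Qg7.
Legal moves for Black: none.
In check with no legal moves → checkmate.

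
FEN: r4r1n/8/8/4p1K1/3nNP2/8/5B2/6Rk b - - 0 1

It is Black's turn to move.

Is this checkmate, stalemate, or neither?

Black to move; black king on h1.
In check: yes, from the white rook on g1.
Legal moves for Black: Kh2.
Black is in check but has 1 legal move → neither.

neither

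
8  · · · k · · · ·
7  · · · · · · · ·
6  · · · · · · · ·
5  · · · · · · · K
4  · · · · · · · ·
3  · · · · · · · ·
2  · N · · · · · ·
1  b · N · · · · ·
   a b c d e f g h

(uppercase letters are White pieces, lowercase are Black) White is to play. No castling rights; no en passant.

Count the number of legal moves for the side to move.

White to move; king on h5.
In check: no.
Legal moves: Kh6, Kg6, Kg5, Kh4, Kg4, Nc4, Na4, Nbd3, Nd1, Ncd3, Nb3, Ne2, Na2.
Count: 13.

13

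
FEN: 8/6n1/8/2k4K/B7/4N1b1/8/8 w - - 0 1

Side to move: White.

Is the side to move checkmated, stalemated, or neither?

White to move; white king on h5.
In check: yes, from the black knight on g7.
King squares — g4: available; h4: attacked by Bg3; g5: available; g6: available; h6: available.
Legal moves for White: Kh6, Kg6, Kg5, Kg4.
White is in check but has 4 legal moves → neither.

neither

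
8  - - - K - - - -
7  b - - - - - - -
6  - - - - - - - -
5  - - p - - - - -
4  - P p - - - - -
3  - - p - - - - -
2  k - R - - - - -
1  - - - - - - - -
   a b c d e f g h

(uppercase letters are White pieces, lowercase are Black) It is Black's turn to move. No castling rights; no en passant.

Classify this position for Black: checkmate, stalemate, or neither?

Black to move; black king on a2.
In check: yes, from the white rook on c2.
King squares — a1: available; b1: available; b2: attacked by Rc2; a3: available; b3: available.
Legal moves for Black: Kb3, Ka3, Kb1, Ka1.
Black is in check but has 4 legal moves → neither.

neither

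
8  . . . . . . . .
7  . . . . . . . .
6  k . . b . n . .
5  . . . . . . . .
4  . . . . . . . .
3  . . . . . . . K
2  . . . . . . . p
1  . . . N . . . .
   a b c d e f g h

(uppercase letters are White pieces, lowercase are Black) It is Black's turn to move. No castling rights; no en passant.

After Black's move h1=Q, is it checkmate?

yes

After h1=Q: white king on h3; in check: yes, from the black queen on h1.
King squares — g2: attacked by Qh1; h2: attacked by Qh1; g3: attacked by Bd6; g4: attacked by Nf6; h4: attacked by Qh1.
White has no legal moves → checkmate.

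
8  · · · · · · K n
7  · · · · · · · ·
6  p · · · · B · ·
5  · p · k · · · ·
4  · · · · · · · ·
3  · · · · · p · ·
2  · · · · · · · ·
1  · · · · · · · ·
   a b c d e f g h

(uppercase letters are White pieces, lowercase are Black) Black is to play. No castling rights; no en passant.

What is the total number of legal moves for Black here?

Black to move; king on d5.
In check: no.
Legal moves: Nf7, Ng6, Ke6, Kd6, Kc6, Kc5, Ke4, Kc4, a5, b4, f2.
Count: 11.

11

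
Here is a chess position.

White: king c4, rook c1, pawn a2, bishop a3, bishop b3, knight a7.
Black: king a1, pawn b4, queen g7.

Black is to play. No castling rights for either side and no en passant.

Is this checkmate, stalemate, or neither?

Black to move; black king on a1.
In check: yes, from the white rook on c1.
King squares — b1: attacked by Rc1; a2: attacked by Bb3; b2: attacked by Ba3.
Legal moves for Black: none.
In check with no legal moves → checkmate.

checkmate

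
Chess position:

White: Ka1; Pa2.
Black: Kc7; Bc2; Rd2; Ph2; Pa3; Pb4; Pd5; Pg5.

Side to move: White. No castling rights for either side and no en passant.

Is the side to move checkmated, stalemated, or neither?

stalemate

White to move; white king on a1.
In check: no.
King squares — b1: attacked by Bc2; a2: own pawn; b2: attacked by Pa3.
Legal moves for White: none.
Not in check and no legal moves → stalemate.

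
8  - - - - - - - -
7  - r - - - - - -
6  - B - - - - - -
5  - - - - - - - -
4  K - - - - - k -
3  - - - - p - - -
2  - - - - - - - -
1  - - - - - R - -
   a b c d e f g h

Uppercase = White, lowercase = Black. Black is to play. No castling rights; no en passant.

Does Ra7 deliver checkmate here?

no

After Ra7: white king on a4; in check: yes, from the black rook on a7.
White has 5 legal replies: Kb5, Kb4, Kb3, Bxa7, Ba5.
In check but a legal move exists → not checkmate.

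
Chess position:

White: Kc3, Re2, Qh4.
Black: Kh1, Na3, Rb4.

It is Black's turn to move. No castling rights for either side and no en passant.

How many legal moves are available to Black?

Black to move; king on h1.
In check: yes, from the white queen on h4.
Legal moves: Kg1, Rxh4.
Count: 2.

2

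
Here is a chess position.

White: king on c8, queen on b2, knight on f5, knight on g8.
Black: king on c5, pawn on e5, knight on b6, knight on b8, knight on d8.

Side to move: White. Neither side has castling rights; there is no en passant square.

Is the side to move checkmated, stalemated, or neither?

White to move; white king on c8.
In check: yes, from the black knight on b6.
Legal moves for White: Kxd8, Kxb8, Kc7, Qxb6+.
White is in check but has 4 legal moves → neither.

neither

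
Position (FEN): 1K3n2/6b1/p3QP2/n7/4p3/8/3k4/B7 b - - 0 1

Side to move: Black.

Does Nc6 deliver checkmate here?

After Nc6: white king on b8; in check: yes, from the black knight on c6.
White has 5 legal replies: Kc8, Ka8, Kc7, Kb7, Qxc6.
In check but a legal move exists → not checkmate.

no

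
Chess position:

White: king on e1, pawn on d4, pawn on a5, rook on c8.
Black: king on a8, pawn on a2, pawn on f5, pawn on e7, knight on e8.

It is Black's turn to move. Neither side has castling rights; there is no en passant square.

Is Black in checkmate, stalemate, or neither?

Black to move; black king on a8.
In check: yes, from the white rook on c8.
King squares — a7: available; b7: available; b8: attacked by Rc8.
Legal moves for Black: Kb7, Ka7.
Black is in check but has 2 legal moves → neither.

neither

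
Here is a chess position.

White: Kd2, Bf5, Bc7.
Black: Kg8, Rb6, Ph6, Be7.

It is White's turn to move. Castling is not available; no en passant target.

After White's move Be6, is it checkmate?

no

After Be6: black king on g8; in check: yes, from the white bishop on e6.
Black has 5 legal replies: Kh8, Kf8, Kh7, Kg7, Rxe6.
In check but a legal move exists → not checkmate.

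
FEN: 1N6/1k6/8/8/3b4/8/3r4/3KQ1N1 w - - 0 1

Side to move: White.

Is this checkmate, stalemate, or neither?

neither

White to move; white king on d1.
In check: yes, from the black rook on d2.
King squares — c1: available; e1: own queen; c2: attacked by Rd2; d2: available; e2: attacked by Rd2.
Legal moves for White: Kxd2, Kc1, Qxd2.
White is in check but has 3 legal moves → neither.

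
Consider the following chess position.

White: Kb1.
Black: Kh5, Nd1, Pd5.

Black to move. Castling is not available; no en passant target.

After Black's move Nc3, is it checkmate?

After Nc3: white king on b1; in check: yes, from the black knight on c3.
White has 4 legal replies: Kc2, Kb2, Kc1, Ka1.
In check but a legal move exists → not checkmate.

no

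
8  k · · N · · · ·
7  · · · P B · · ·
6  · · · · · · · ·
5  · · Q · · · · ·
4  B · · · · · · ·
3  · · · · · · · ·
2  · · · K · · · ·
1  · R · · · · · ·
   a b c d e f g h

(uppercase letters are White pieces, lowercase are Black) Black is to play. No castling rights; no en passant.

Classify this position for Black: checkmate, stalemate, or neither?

stalemate

Black to move; black king on a8.
In check: no.
King squares — a7: attacked by Qc5; b7: attacked by Rb1; b8: attacked by Rb1.
Legal moves for Black: none.
Not in check and no legal moves → stalemate.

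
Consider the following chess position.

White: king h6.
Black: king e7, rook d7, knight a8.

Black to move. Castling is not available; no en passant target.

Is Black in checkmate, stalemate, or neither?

neither

Black to move; black king on e7.
In check: no.
Legal moves for Black include: Nc7, Nb6, Kf8, Ke8, Kd8, Kf7, Kf6, Ke6, Kd6, Rd8, Rc7, Rb7, Ra7, Rd6+, Rd5, Rd4, Rd3, Rd2, ... (list truncated; more exist).
Black has legal moves and is not in check → neither.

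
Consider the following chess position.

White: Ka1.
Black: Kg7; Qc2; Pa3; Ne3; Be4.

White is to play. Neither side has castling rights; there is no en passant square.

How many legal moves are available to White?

0

White to move; king on a1.
In check: no.
Legal moves: none.
Count: 0.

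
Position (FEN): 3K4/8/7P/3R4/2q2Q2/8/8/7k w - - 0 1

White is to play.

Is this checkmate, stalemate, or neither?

neither

White to move; white king on d8.
In check: no.
Legal moves for White include: Ke8, Ke7, Kd7, Rd7, Rd6, Rh5+, Rg5, Rf5, Re5, Rc5, Rb5, Ra5, Rd4, Rd3, Rd2, Rd1+, Qf8, Qb8, ... (list truncated; more exist).
White has legal moves and is not in check → neither.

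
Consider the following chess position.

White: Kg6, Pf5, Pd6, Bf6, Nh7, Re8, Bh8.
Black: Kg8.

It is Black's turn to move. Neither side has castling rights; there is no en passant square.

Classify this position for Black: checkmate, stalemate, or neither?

Black to move; black king on g8.
In check: yes, from the white rook on e8.
King squares — f7: attacked by Kg6; g7: attacked by Bf6; h7: attacked by Kg6; f8: attacked by Nh7; h8: attacked by Bf6.
Legal moves for Black: none.
In check with no legal moves → checkmate.

checkmate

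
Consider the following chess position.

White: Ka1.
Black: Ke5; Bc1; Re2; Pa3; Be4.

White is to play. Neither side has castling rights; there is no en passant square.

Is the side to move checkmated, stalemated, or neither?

White to move; white king on a1.
In check: no.
King squares — b1: attacked by Be4; a2: attacked by Re2; b2: attacked by Bc1.
Legal moves for White: none.
Not in check and no legal moves → stalemate.

stalemate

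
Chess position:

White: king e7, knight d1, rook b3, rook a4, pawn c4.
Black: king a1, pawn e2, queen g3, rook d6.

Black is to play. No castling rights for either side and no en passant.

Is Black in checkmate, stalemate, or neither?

checkmate

Black to move; black king on a1.
In check: yes, from the white rook on a4.
King squares — b1: attacked by Rb3; a2: attacked by Ra4; b2: attacked by Nd1.
Legal moves for Black: none.
In check with no legal moves → checkmate.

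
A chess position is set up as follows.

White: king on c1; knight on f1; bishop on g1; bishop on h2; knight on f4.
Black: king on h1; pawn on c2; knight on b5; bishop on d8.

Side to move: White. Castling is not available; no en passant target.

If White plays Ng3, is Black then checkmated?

yes

After Ng3: black king on h1; in check: yes, from the white knight on g3.
King squares — g1: attacked by Bh2; g2: attacked by Nf4; h2: attacked by Bg1.
Black has no legal moves → checkmate.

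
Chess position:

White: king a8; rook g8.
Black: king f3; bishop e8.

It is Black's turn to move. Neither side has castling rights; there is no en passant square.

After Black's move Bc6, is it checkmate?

After Bc6: white king on a8; in check: yes, from the black bishop on c6.
White has 2 legal replies: Kb8, Ka7.
In check but a legal move exists → not checkmate.

no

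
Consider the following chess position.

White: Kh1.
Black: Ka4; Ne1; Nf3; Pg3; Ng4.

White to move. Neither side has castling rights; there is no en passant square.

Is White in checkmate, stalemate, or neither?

White to move; white king on h1.
In check: no.
King squares — g1: attacked by Nf3; g2: attacked by Ne1; h2: attacked by Nf3.
Legal moves for White: none.
Not in check and no legal moves → stalemate.

stalemate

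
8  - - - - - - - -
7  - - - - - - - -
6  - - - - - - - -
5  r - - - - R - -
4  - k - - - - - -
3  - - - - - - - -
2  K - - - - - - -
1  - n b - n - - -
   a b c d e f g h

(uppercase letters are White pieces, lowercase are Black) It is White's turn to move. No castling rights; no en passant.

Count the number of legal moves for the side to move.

White to move; king on a2.
In check: yes, from the black rook on a5.
Legal moves: Kxb1, Rxa5.
Count: 2.

2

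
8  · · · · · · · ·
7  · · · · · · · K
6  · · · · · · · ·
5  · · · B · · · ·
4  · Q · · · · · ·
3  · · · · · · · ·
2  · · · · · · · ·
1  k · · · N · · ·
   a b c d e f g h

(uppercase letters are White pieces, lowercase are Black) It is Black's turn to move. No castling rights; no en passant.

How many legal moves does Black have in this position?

0

Black to move; king on a1.
In check: no.
Legal moves: none.
Count: 0.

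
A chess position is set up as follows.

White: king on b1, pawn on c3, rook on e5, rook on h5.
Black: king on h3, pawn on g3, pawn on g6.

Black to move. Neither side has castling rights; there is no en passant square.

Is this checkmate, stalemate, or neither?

neither

Black to move; black king on h3.
In check: yes, from the white rook on h5.
Legal moves for Black: Kg4, Kg2, gxh5.
Black is in check but has 3 legal moves → neither.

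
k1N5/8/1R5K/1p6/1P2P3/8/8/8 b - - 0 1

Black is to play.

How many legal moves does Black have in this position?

0

Black to move; king on a8.
In check: no.
Legal moves: none.
Count: 0.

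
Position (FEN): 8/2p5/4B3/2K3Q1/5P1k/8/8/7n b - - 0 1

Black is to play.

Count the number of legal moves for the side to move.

0

Black to move; king on h4.
In check: yes, from the white queen on g5.
Legal moves: none.
Count: 0.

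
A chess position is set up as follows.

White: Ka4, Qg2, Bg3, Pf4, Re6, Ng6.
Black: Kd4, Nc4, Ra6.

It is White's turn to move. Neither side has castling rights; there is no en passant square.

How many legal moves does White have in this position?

4

White to move; king on a4.
In check: yes, from the black rook on a6.
Legal moves: Kb5, Kb4, Kb3, Rxa6.
Count: 4.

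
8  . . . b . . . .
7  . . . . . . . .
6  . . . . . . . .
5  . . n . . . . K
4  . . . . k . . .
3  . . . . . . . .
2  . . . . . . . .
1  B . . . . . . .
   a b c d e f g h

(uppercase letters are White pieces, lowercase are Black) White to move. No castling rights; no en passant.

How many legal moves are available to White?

10

White to move; king on h5.
In check: no.
Legal moves: Kh6, Kg6, Kg4, Bh8, Bg7, Bf6, Be5, Bd4, Bc3, Bb2.
Count: 10.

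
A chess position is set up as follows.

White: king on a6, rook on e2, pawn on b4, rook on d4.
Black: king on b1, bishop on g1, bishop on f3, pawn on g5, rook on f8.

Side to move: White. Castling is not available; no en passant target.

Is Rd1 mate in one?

yes

After Rd1: black king on b1; in check: yes, from the white rook on d1.
King squares — a1: attacked by Rd1; c1: attacked by Rd1; a2: attacked by Re2; b2: attacked by Re2; c2: attacked by Re2.
Black has no legal moves → checkmate.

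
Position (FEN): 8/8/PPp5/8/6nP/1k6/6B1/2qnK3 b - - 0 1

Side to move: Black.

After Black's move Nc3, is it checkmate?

After Nc3: white king on e1; in check: yes, from the black queen on c1.
King squares — d1: attacked by Qc1; f1: attacked by Qc1; d2: attacked by Qc1; e2: attacked by Nc3; f2: attacked by Ng4.
White has no legal moves → checkmate.

yes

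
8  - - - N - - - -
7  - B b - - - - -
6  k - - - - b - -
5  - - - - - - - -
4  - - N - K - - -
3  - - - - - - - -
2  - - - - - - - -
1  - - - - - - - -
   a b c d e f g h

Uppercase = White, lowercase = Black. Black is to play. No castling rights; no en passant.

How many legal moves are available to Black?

2

Black to move; king on a6.
In check: yes, from the white bishop on b7.
Legal moves: Ka7, Kb5.
Count: 2.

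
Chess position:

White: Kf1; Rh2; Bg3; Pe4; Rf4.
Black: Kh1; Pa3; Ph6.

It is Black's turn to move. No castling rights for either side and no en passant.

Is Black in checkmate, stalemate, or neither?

checkmate

Black to move; black king on h1.
In check: yes, from the white rook on h2.
King squares — g1: attacked by Kf1; g2: attacked by Kf1; h2: attacked by Bg3.
Legal moves for Black: none.
In check with no legal moves → checkmate.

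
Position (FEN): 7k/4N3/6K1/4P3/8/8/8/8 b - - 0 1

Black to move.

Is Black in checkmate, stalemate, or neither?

Black to move; black king on h8.
In check: no.
King squares — g7: attacked by Kg6; h7: attacked by Kg6; g8: attacked by Ne7.
Legal moves for Black: none.
Not in check and no legal moves → stalemate.

stalemate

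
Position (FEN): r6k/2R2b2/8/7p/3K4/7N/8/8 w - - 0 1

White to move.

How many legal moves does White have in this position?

White to move; king on d4.
In check: no.
Legal moves: Rc8+, Rxf7, Re7, Rd7, Rb7, Ra7, Rc6, Rc5, Rc4, Rc3, Rc2, Rc1, Ke5, Kc5, Ke4, Ke3, Kd3, Kc3, Ng5, Nf4, Nf2, Ng1.
Count: 22.

22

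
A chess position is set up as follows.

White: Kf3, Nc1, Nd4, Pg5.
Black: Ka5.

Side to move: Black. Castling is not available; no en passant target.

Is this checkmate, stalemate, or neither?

neither

Black to move; black king on a5.
In check: no.
Legal moves for Black: Kb6, Ka6, Kb4, Ka4.
Black has 4 legal moves and is not in check → neither.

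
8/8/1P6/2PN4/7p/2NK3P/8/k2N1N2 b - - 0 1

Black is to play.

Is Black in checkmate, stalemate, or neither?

Black to move; black king on a1.
In check: no.
King squares — b1: attacked by Nc3; a2: attacked by Nc3; b2: attacked by Nd1.
Legal moves for Black: none.
Not in check and no legal moves → stalemate.

stalemate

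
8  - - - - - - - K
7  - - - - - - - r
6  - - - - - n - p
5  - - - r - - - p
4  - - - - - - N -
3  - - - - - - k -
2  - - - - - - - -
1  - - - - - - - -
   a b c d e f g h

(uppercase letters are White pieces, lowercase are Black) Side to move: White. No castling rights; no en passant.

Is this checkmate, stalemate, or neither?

White to move; white king on h8.
In check: yes, from the black rook on h7.
King squares — g7: attacked by Rh7; h7: attacked by Nf6; g8: attacked by Nf6.
Legal moves for White: none.
In check with no legal moves → checkmate.

checkmate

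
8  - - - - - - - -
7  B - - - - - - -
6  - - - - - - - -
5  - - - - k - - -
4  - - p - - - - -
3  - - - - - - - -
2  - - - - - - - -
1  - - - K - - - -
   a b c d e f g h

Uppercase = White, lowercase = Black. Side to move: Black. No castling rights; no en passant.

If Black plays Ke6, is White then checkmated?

After Ke6: white king on d1; in check: no.
White is not in check, so this cannot be checkmate.

no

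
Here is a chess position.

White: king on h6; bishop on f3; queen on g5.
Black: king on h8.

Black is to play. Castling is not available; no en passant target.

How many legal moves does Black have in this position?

Black to move; king on h8.
In check: no.
Legal moves: none.
Count: 0.

0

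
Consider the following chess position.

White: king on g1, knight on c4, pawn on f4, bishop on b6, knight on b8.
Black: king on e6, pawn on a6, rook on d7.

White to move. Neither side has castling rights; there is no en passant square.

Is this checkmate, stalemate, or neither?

neither

White to move; white king on g1.
In check: no.
Legal moves for White include: Nxd7, Nc6, Nxa6, Bd8, Bc7, Ba7, Bc5, Ba5, Bd4, Be3, Bf2, Nd6, Ne5, Na5, Ne3, Na3, Nd2, Nb2, ... (list truncated; more exist).
White has legal moves and is not in check → neither.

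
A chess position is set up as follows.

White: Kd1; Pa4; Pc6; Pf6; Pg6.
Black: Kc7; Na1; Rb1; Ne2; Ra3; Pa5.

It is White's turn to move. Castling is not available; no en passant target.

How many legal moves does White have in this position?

2

White to move; king on d1.
In check: yes, from the black rook on b1.
Legal moves: Kxe2, Kd2.
Count: 2.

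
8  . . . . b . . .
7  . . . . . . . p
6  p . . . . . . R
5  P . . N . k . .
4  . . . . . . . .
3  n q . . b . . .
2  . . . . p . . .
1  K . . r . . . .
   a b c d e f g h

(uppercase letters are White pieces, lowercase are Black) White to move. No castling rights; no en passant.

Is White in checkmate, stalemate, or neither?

checkmate

White to move; white king on a1.
In check: yes, from the black rook on d1.
King squares — b1: attacked by Rd1; a2: attacked by Qb3; b2: attacked by Qb3.
Legal moves for White: none.
In check with no legal moves → checkmate.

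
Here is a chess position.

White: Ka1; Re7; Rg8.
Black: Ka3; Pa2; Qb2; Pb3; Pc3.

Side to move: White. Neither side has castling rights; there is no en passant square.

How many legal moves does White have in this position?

White to move; king on a1.
In check: yes, from the black queen on b2.
Legal moves: none.
Count: 0.

0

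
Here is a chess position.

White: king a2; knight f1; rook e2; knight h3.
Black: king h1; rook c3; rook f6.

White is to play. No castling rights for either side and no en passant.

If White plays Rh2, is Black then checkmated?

yes

After Rh2: black king on h1; in check: yes, from the white rook on h2.
King squares — g1: attacked by Nh3; g2: attacked by Rh2; h2: attacked by Nf1.
Black has no legal moves → checkmate.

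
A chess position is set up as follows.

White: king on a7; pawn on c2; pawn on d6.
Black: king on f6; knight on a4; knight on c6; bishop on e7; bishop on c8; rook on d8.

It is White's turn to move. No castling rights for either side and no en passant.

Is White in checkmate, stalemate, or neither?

neither

White to move; white king on a7.
In check: yes, from the black knight on c6.
Legal moves for White: Ka8.
White is in check but has 1 legal move → neither.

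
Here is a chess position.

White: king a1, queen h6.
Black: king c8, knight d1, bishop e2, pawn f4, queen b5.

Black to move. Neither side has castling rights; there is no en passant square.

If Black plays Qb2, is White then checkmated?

yes

After Qb2: white king on a1; in check: yes, from the black queen on b2.
King squares — b1: attacked by Qb2; a2: attacked by Qb2; b2: attacked by Nd1.
White has no legal moves → checkmate.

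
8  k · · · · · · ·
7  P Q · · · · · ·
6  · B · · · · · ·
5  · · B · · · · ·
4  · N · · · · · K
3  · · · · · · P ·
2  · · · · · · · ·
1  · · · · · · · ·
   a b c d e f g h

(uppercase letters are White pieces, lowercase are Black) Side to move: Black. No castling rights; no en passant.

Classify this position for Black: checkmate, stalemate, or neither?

neither

Black to move; black king on a8.
In check: yes, from the white queen on b7.
King squares — a7: attacked by Bb6; b7: available; b8: attacked by Pa7.
Legal moves for Black: Kxb7.
Black is in check but has 1 legal move → neither.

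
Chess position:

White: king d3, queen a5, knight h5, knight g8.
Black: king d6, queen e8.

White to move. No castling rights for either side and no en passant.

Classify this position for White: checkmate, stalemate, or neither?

White to move; white king on d3.
In check: no.
Legal moves for White include: Ne7, Nh6, Ngf6, Ng7, Nhf6, Nf4, Ng3, Qd8+, Qa8, Qc7+, Qa7, Qb6+, Qa6+, Qg5, Qf5, Qe5+, Qd5+, Qc5+, ... (list truncated; more exist).
White has legal moves and is not in check → neither.

neither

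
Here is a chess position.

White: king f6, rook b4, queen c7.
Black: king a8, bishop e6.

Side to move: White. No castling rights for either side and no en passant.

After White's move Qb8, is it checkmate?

After Qb8: black king on a8; in check: yes, from the white queen on b8.
King squares — a7: attacked by Qb8; b7: attacked by Rb4; b8: attacked by Rb4.
Black has no legal moves → checkmate.

yes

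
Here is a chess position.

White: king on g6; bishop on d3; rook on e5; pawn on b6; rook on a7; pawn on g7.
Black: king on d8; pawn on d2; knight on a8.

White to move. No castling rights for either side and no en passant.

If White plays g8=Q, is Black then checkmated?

yes

After g8=Q: black king on d8; in check: yes, from the white queen on g8.
King squares — c7: attacked by Pb6; d7: attacked by Ra7; e7: attacked by Re5; c8: attacked by Qg8; e8: attacked by Re5.
Black has no legal moves → checkmate.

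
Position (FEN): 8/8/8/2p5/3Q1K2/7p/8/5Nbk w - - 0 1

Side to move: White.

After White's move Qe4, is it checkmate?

After Qe4: black king on h1; in check: yes, from the white queen on e4.
King squares — g1: own bishop; g2: attacked by Qe4; h2: attacked by Nf1.
Black has no legal moves → checkmate.

yes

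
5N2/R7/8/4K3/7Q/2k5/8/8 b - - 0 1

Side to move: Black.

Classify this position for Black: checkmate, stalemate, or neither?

Black to move; black king on c3.
In check: no.
Legal moves for Black: Kd3, Kb3, Kd2, Kc2, Kb2.
Black has 5 legal moves and is not in check → neither.

neither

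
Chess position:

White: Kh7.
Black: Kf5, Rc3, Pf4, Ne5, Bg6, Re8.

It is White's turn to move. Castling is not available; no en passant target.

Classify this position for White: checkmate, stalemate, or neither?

neither

White to move; white king on h7.
In check: yes, from the black bishop on g6.
King squares — g6: attacked by Ne5; h6: available; g7: available; g8: attacked by Re8; h8: attacked by Re8.
Legal moves for White: Kg7, Kh6.
White is in check but has 2 legal moves → neither.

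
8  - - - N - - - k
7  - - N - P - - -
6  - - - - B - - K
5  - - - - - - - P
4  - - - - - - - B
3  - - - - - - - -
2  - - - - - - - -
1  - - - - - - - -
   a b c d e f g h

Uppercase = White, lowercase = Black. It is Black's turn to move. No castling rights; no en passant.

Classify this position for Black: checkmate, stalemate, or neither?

stalemate

Black to move; black king on h8.
In check: no.
King squares — g7: attacked by Kh6; h7: attacked by Kh6; g8: attacked by Be6.
Legal moves for Black: none.
Not in check and no legal moves → stalemate.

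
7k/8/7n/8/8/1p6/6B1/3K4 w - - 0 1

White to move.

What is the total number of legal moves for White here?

13

White to move; king on d1.
In check: no.
Legal moves: Ba8, Bb7, Bc6, Bd5, Be4, Bh3, Bf3, Bh1, Bf1, Ke2, Kd2, Ke1, Kc1.
Count: 13.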